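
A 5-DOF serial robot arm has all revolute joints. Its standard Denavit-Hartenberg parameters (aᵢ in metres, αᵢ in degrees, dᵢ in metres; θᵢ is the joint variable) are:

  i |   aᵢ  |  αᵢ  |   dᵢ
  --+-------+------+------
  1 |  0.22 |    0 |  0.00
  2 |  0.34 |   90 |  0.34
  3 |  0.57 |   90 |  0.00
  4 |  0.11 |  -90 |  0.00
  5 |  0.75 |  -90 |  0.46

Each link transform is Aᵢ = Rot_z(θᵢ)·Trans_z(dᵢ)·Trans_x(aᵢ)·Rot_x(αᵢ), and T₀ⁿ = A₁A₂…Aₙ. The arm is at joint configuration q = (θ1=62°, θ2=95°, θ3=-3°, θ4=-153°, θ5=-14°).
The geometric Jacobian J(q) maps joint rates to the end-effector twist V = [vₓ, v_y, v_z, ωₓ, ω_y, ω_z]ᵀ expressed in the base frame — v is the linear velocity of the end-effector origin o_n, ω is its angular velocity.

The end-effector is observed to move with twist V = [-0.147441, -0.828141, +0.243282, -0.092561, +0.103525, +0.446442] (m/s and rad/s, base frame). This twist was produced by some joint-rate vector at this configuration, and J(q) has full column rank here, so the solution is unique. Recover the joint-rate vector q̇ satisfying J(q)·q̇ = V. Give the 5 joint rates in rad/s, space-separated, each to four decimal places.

o_n = [-0.5395, -0.3913, 0.1571]
J₁: ẑ×o_n = [0.3913, -0.5395, 0.0000], ω = ẑ
J2: z=[0.0000, 0.0000, 1.0000] o=[0.1033, 0.1942, 0.0000] → [0.5856, -0.6428, 0.0000, 0.0000, 0.0000, 1.0000]
J3: z=[0.3907, 0.9205, 0.0000] o=[-0.2097, 0.3271, 0.3400] → [-0.1684, 0.0715, 0.0229, 0.3907, 0.9205, 0.0000]
J4: z=[0.0482, -0.0204, -0.9986] o=[-0.7337, 0.5495, 0.3102] → [-0.9364, -0.1865, -0.0414, 0.0482, -0.0204, -0.9986]
J5: z=[-0.7655, -0.6430, -0.0238] o=[-0.6631, 0.4653, 0.3153] → [0.0814, -0.1240, 0.7352, -0.7655, -0.6430, -0.0238]
q̇ = J⁺·V = [0.6690, 0.4940, 0.3790, 0.7090, 0.3590]

0.6690 0.4940 0.3790 0.7090 0.3590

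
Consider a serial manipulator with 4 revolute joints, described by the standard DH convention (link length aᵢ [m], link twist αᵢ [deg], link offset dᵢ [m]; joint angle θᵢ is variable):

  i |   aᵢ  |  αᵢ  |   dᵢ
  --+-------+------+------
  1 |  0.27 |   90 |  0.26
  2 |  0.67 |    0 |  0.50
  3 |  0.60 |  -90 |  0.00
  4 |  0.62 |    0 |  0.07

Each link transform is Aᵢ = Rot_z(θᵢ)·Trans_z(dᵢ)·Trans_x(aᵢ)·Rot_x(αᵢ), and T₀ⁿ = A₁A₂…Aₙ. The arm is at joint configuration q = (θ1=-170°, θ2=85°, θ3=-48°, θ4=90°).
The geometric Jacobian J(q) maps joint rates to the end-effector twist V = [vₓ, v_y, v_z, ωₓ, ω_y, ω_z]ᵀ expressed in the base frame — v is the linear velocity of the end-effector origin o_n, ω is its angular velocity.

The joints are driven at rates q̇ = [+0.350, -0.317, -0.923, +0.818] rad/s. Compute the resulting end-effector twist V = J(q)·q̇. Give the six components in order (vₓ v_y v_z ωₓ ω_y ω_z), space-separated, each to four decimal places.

-0.2308 -0.3127 -0.8657 0.7001 -1.1357 1.0033

o_n = [-0.7330, -0.2511, 1.3444]
J₁: ẑ×o_n = [0.2511, -0.7330, 0.0000], ω = ẑ
J2: z=[-0.1736, 0.9848, 0.0000] o=[-0.2659, -0.0469, 0.2600] → [1.0680, 0.1883, 0.4954, -0.1736, 0.9848, 0.0000]
J3: z=[-0.1736, 0.9848, 0.0000] o=[-0.4102, 0.4354, 0.9275] → [0.4107, 0.0724, 0.4371, -0.1736, 0.9848, 0.0000]
J4: z=[0.5927, 0.1045, 0.7986] o=[-0.8821, 0.3522, 1.2885] → [0.4876, 0.0860, -0.3731, 0.5927, 0.1045, 0.7986]
V = J·q̇ = [-0.2308, -0.3127, -0.8657, 0.7001, -1.1357, 1.0033]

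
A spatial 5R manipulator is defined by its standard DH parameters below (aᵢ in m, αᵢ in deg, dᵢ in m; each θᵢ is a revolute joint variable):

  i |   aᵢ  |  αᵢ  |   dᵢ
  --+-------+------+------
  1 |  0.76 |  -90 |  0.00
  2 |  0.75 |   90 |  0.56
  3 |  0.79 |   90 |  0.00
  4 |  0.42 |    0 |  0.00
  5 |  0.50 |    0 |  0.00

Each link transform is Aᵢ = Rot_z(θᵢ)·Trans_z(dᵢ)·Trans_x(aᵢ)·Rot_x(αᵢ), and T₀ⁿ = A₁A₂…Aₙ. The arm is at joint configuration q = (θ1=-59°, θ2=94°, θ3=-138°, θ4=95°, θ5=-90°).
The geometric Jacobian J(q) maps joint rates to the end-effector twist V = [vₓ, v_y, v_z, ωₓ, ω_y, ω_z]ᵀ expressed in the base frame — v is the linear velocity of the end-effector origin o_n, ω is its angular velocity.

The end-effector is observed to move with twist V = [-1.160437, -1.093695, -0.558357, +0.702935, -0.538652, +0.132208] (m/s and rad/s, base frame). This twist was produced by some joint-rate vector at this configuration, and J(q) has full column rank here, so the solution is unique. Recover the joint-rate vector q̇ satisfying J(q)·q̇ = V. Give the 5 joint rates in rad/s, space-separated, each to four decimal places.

-0.9250 -0.9100 0.7480 0.8220 0.8400

o_n = [0.3975, -1.2001, 0.1474]
J₁: ẑ×o_n = [1.2001, 0.3975, -0.0000], ω = ẑ
J2: z=[0.8572, 0.5150, 0.0000] o=[0.3914, -0.6514, 0.0000] → [0.0759, -0.1263, -0.4734, 0.8572, 0.5150, 0.0000]
J3: z=[0.5138, -0.8551, -0.0698] o=[0.8445, -0.3182, -0.7482] → [-0.8273, -0.4289, -0.8354, 0.5138, -0.8551, -0.0698]
J4: z=[0.6610, 0.3427, 0.6675] o=[0.4125, -0.6255, -0.1625] → [0.4897, -0.2149, -0.3747, 0.6610, 0.3427, 0.6675]
J5: z=[0.6610, 0.3427, 0.6675] o=[0.6475, -0.9691, -0.2188] → [0.2797, -0.4090, -0.0671, 0.6610, 0.3427, 0.6675]
q̇ = J⁺·V = [-0.9250, -0.9100, 0.7480, 0.8220, 0.8400]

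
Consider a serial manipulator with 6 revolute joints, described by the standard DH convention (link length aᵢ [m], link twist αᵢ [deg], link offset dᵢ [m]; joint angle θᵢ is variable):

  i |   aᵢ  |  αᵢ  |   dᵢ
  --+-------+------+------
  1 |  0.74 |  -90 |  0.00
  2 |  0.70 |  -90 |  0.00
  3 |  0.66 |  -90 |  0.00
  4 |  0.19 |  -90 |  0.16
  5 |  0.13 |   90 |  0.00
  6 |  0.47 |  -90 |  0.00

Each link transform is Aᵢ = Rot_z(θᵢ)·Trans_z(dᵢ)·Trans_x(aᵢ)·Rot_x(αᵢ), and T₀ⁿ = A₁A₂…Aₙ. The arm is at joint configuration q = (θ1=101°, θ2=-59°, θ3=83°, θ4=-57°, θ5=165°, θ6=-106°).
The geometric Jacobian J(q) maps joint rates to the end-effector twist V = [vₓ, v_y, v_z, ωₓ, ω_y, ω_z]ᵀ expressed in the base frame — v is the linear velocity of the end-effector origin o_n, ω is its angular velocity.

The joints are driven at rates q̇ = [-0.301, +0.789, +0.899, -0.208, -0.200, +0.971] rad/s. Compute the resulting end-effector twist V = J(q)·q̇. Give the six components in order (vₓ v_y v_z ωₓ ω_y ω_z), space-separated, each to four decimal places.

-0.0471 -0.3520 -0.5919 -1.2524 1.4155 0.0430

o_n = [0.1283, 1.4411, 0.2955]
J₁: ẑ×o_n = [-1.4411, 0.1283, 0.0000], ω = ẑ
J2: z=[-0.9816, -0.1908, 0.0000] o=[-0.1412, 0.7264, 0.0000] → [-0.0564, 0.2901, -0.6501, -0.9816, -0.1908, 0.0000]
J3: z=[-0.1636, 0.8414, -0.5150] o=[-0.2100, 1.0803, 0.6000] → [-0.0704, -0.2241, -0.3437, -0.1636, 0.8414, -0.5150]
J4: z=[0.2172, -0.4786, -0.8508] o=[0.4251, 1.2460, 0.6690] → [0.3447, 0.3336, -0.0997, 0.2172, -0.4786, -0.8508]
J5: z=[0.8962, -0.2478, 0.3681] o=[0.5334, 1.3295, 0.4616] → [0.0000, -0.0003, -0.0003, 0.8962, -0.2478, 0.3681]
J6: z=[-0.1096, 0.6803, 0.7247] o=[0.4775, 1.2398, 0.5373] → [-0.3104, -0.2796, 0.2155, -0.1096, 0.6803, 0.7247]
V = J·q̇ = [-0.0471, -0.3520, -0.5919, -1.2524, 1.4155, 0.0430]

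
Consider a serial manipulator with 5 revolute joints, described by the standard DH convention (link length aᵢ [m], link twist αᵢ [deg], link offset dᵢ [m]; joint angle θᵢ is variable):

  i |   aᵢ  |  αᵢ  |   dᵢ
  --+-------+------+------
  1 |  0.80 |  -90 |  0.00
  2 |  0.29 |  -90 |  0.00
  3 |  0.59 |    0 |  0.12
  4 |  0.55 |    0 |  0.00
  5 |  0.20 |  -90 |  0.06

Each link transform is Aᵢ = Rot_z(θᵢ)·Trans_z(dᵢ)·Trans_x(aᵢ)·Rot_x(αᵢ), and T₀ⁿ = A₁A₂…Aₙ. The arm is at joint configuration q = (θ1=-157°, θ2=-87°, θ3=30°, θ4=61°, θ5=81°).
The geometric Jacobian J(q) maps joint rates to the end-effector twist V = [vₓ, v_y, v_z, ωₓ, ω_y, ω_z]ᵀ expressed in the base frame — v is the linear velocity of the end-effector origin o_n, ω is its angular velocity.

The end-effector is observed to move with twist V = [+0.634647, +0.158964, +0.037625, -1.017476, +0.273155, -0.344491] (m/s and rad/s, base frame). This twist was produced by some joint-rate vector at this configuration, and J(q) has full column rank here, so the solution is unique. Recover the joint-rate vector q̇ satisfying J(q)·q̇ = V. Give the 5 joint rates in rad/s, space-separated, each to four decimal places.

o_n = [-1.2715, 0.4084, 0.5831]
J₁: ẑ×o_n = [-0.4084, -1.2715, 0.0000], ω = ẑ
J2: z=[0.3907, -0.9205, 0.0000] o=[-0.7364, -0.3126, 0.0000] → [-0.5367, -0.2278, -0.2108, 0.3907, -0.9205, 0.0000]
J3: z=[-0.9192, -0.3902, -0.0523] o=[-0.7504, -0.3185, 0.2896] → [-0.0765, 0.2970, -0.8716, -0.9192, -0.3902, -0.0523]
J4: z=[-0.9192, -0.3902, -0.0523] o=[-1.0006, -0.1042, 0.7936] → [0.1090, -0.1793, -0.5770, -0.9192, -0.3902, -0.0523]
J5: z=[-0.9192, -0.3902, -0.0523] o=[-1.2150, 0.4022, 0.7840] → [0.0787, -0.1817, -0.0278, -0.9192, -0.3902, -0.0523]
q̇ = J⁺·V = [-0.3010, -0.6490, -0.4650, 0.8530, 0.4430]

-0.3010 -0.6490 -0.4650 0.8530 0.4430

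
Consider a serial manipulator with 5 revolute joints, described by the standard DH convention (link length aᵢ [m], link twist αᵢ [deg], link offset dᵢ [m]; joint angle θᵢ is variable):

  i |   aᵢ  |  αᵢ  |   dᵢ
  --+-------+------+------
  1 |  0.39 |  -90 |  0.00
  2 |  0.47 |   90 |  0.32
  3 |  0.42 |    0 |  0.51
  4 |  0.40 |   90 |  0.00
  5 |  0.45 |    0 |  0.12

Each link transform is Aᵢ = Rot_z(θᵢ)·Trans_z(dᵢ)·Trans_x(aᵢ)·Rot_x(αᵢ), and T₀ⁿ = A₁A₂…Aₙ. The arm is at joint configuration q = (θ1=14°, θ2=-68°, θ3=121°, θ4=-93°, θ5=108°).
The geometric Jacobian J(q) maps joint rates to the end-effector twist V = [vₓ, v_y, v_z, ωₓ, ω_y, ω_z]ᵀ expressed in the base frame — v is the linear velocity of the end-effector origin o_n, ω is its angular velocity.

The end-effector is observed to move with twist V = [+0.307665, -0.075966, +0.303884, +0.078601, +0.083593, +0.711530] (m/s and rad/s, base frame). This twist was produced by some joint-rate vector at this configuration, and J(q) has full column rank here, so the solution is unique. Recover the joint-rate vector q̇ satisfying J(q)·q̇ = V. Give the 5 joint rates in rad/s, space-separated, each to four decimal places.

0.4300 0.6210 -0.4330 0.4490 0.6330

o_n = [-0.4375, 0.6088, 0.8524]
J₁: ẑ×o_n = [-0.6088, -0.4375, 0.0000], ω = ẑ
J2: z=[-0.2419, 0.9703, 0.0000] o=[0.3784, 0.0943, 0.0000] → [0.8271, 0.2062, 0.6672, -0.2419, 0.9703, 0.0000]
J3: z=[-0.8996, -0.2243, 0.3746] o=[0.4718, 0.4474, 0.4358] → [-0.1539, 0.0342, -0.3491, -0.8996, -0.2243, 0.3746]
J4: z=[-0.8996, -0.2243, 0.3746] o=[-0.1527, 0.6628, 0.4263] → [-0.0754, 0.2767, -0.0153, -0.8996, -0.2243, 0.3746]
J5: z=[0.3842, -0.8142, 0.4353] o=[-0.0698, 0.8770, 0.7537] → [0.0364, -0.1980, -0.4025, 0.3842, -0.8142, 0.4353]
q̇ = J⁺·V = [0.4300, 0.6210, -0.4330, 0.4490, 0.6330]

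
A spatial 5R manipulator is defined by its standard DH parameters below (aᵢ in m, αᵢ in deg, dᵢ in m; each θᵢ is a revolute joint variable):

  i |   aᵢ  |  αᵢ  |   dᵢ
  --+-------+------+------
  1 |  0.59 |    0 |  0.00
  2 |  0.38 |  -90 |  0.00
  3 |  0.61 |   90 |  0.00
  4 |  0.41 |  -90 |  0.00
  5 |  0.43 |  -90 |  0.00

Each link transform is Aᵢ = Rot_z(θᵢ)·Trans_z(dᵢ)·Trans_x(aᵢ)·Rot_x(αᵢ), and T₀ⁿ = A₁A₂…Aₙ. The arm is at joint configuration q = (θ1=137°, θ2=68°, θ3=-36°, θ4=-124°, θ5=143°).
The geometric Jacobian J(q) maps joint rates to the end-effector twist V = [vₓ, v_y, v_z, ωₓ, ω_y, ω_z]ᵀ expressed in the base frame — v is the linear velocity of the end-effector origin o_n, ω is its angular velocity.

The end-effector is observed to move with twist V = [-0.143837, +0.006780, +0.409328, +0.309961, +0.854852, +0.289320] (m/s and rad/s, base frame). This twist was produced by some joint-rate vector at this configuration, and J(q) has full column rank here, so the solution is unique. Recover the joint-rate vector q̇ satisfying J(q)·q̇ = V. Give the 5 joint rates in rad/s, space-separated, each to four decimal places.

o_n = [-1.3570, 0.0317, 0.1273]
J₁: ẑ×o_n = [-0.0317, -1.3570, 0.0000], ω = ẑ
J2: z=[0.0000, 0.0000, 1.0000] o=[-0.4315, 0.4024, 0.0000] → [0.3707, -0.9255, 0.0000, 0.0000, 0.0000, 1.0000]
J3: z=[0.4226, -0.9063, 0.0000] o=[-0.7759, 0.2418, 0.0000] → [-0.1154, -0.0538, -0.6155, 0.4226, -0.9063, 0.0000]
J4: z=[0.5327, 0.2484, 0.8090] o=[-1.2232, 0.0332, 0.3585] → [-0.0562, 0.0149, 0.0324, 0.5327, 0.2484, 0.8090]
J5: z=[-0.8442, 0.2233, 0.4873] o=[-1.1987, 0.4197, 0.2238] → [0.1675, -0.1586, 0.3629, -0.8442, 0.2233, 0.4873]
q̇ = J⁺·V = [0.3240, -0.3530, -0.8680, 0.6350, -0.4010]

0.3240 -0.3530 -0.8680 0.6350 -0.4010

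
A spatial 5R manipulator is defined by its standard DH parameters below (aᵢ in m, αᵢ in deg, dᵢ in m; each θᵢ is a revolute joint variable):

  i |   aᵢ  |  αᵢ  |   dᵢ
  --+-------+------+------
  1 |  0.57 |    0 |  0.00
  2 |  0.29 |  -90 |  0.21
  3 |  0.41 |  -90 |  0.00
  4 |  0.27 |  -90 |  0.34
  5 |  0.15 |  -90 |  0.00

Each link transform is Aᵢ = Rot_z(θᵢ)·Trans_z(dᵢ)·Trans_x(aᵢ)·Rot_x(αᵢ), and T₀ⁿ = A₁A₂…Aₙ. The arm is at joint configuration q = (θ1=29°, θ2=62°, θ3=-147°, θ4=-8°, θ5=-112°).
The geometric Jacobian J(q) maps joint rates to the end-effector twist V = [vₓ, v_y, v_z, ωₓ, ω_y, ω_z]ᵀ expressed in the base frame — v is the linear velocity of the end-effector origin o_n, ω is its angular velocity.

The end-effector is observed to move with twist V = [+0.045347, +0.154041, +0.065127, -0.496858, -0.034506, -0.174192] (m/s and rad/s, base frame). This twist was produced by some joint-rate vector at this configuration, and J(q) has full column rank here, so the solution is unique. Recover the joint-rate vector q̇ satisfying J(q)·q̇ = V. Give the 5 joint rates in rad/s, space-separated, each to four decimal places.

-0.2230 0.1310 0.3330 -0.0830 -0.1660

o_n = [0.4683, 0.3053, 0.9504]
J₁: ẑ×o_n = [-0.3053, 0.4683, 0.0000], ω = ẑ
J2: z=[0.0000, 0.0000, 1.0000] o=[0.4985, 0.2763, 0.0000] → [-0.0290, -0.0303, 0.0000, 0.0000, 0.0000, 1.0000]
J3: z=[-0.9998, -0.0175, 0.0000] o=[0.4935, 0.5663, 0.2100] → [-0.0129, 0.7403, 0.2605, -0.9998, -0.0175, 0.0000]
J4: z=[-0.0095, 0.5446, 0.8387] o=[0.4995, 0.2225, 0.4333] → [0.2121, -0.0213, 0.0162, -0.0095, 0.5446, 0.8387]
J5: z=[0.9922, -0.0994, 0.0758] o=[0.4626, 0.1828, 0.8641] → [-0.0179, -0.0852, 0.1221, 0.9922, -0.0994, 0.0758]
q̇ = J⁺·V = [-0.2230, 0.1310, 0.3330, -0.0830, -0.1660]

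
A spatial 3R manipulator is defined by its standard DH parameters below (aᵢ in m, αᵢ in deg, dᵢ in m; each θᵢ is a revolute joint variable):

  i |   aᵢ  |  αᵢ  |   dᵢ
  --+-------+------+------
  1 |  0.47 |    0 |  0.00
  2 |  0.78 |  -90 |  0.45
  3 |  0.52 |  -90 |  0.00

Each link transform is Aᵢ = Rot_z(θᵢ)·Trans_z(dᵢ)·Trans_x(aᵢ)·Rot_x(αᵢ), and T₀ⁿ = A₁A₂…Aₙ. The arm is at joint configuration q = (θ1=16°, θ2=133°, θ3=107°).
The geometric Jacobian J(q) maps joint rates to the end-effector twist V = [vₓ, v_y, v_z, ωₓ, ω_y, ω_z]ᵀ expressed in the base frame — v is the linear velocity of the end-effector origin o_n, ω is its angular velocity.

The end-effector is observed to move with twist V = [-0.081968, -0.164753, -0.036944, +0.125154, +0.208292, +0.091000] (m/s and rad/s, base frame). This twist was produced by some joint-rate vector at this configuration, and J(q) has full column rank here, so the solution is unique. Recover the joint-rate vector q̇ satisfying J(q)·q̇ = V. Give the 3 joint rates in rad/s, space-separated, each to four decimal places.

-0.3940 0.4850 -0.2430

o_n = [-0.0865, 0.4530, -0.0473]
J₁: ẑ×o_n = [-0.4530, -0.0865, 0.0000], ω = ẑ
J2: z=[0.0000, 0.0000, 1.0000] o=[0.4518, 0.1295, 0.0000] → [-0.3234, -0.5383, 0.0000, 0.0000, 0.0000, 1.0000]
J3: z=[-0.5150, -0.8572, 0.0000] o=[-0.2168, 0.5313, 0.4500] → [0.4263, -0.2561, 0.1520, -0.5150, -0.8572, 0.0000]
q̇ = J⁺·V = [-0.3940, 0.4850, -0.2430]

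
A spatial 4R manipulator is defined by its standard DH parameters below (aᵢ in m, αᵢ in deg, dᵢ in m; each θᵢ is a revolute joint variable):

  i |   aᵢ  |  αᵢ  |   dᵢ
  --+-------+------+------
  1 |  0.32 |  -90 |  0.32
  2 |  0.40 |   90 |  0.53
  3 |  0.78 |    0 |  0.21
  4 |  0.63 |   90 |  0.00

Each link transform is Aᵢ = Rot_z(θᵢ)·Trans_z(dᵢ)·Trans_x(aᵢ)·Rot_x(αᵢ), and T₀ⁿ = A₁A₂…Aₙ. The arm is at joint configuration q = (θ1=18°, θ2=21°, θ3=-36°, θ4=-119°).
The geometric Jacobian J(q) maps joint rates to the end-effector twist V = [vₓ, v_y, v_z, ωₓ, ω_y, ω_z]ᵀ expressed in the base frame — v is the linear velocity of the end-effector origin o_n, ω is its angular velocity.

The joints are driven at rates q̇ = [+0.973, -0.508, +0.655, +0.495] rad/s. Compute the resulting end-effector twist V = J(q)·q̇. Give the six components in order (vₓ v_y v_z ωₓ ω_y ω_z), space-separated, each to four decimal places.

0.5308 0.7604 0.0391 0.5489 -0.3558 2.0466

o_n = [0.8446, 0.0697, 0.3512]
J₁: ẑ×o_n = [-0.0697, 0.8446, 0.0000], ω = ẑ
J2: z=[-0.3090, 0.9511, 0.0000] o=[0.3043, 0.0989, 0.3200] → [0.0297, 0.0096, -0.5048, -0.3090, 0.9511, 0.0000]
J3: z=[0.3408, 0.1107, 0.9336] o=[0.4957, 0.7183, 0.1767] → [0.6249, 0.2662, -0.2597, 0.3408, 0.1107, 0.9336]
J4: z=[0.3408, 0.1107, 0.9336] o=[1.2693, 0.4876, 0.1466] → [0.4128, -0.4662, -0.0954, 0.3408, 0.1107, 0.9336]
V = J·q̇ = [0.5308, 0.7604, 0.0391, 0.5489, -0.3558, 2.0466]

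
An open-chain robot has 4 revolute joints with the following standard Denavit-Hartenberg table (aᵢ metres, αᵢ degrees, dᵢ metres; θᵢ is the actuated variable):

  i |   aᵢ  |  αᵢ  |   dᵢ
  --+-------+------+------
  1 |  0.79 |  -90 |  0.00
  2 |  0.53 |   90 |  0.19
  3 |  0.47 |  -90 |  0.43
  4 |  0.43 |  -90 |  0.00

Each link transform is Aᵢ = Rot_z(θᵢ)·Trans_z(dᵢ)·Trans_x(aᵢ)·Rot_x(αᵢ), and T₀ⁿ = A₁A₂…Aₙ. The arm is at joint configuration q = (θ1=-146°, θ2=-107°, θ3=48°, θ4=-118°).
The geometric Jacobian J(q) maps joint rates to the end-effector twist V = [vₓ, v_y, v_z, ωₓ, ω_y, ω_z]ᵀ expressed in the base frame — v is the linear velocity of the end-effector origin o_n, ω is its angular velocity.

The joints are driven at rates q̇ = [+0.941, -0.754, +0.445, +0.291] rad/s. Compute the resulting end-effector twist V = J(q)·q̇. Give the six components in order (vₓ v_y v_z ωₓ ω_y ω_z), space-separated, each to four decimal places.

o_n = [0.3766, -0.2155, 0.4417]
J₁: ẑ×o_n = [0.2155, 0.3766, -0.0000], ω = ẑ
J2: z=[0.5592, -0.8290, 0.0000] o=[-0.6549, -0.4418, 0.0000] → [-0.3662, -0.2470, 0.9817, 0.5592, -0.8290, 0.0000]
J3: z=[0.7928, 0.5348, -0.2924] o=[-0.4202, -0.5126, 0.5068] → [0.0520, -0.1813, -0.1906, 0.7928, 0.5348, -0.2924]
J4: z=[0.1940, -0.6762, -0.7107] o=[0.1922, -0.5208, 0.6819] → [0.3794, -0.0844, 0.1839, 0.1940, -0.6762, -0.7107]
V = J·q̇ = [0.6125, 0.4354, -0.7715, -0.0124, 0.6663, 0.6041]

0.6125 0.4354 -0.7715 -0.0124 0.6663 0.6041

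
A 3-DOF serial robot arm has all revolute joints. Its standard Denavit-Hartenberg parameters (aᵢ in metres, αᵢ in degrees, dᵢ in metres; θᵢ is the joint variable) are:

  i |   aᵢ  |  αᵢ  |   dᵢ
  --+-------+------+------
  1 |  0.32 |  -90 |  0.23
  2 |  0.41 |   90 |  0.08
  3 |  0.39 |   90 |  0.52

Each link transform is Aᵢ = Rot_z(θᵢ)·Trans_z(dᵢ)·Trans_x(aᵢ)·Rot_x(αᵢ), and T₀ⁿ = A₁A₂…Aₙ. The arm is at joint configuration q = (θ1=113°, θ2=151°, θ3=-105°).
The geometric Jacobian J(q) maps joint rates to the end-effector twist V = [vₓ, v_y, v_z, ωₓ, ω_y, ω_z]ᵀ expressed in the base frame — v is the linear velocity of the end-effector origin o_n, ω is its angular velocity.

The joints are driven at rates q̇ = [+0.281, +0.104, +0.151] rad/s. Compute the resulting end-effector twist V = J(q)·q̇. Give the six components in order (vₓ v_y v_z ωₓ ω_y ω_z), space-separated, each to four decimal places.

o_n = [0.1552, 0.3937, -0.3746]
J₁: ẑ×o_n = [-0.3937, 0.1552, 0.0000], ω = ẑ
J2: z=[-0.9205, -0.3907, 0.0000] o=[-0.1250, 0.2946, 0.2300] → [0.2363, -0.5566, 0.0182, -0.9205, -0.3907, 0.0000]
J3: z=[-0.1894, 0.4463, -0.8746] o=[-0.0586, -0.0668, 0.0312] → [0.2217, -0.2638, -0.1826, -0.1894, 0.4463, -0.8746]
V = J·q̇ = [-0.0526, -0.0541, -0.0257, -0.1243, 0.0268, 0.1489]

-0.0526 -0.0541 -0.0257 -0.1243 0.0268 0.1489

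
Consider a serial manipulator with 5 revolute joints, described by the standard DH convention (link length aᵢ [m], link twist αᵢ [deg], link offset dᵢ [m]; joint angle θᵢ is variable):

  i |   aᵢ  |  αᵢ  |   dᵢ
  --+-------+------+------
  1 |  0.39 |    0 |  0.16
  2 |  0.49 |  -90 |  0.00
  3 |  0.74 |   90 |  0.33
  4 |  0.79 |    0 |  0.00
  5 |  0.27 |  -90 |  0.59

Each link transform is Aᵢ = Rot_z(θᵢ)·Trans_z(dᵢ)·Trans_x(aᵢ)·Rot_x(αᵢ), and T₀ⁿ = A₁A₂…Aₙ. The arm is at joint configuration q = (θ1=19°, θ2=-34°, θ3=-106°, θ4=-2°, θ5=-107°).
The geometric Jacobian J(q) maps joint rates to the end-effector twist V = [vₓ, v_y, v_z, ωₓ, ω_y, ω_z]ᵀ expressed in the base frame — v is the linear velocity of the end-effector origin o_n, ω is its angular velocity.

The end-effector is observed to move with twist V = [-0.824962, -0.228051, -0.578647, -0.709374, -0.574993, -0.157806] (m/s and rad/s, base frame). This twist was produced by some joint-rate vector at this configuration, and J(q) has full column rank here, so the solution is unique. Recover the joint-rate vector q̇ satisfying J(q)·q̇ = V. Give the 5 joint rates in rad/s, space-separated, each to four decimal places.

o_n = [-0.0774, 0.2953, 1.3831]
J₁: ẑ×o_n = [-0.2953, -0.0774, 0.0000], ω = ẑ
J2: z=[0.0000, 0.0000, 1.0000] o=[0.3688, 0.1270, 0.1600] → [-0.1683, -0.4461, 0.0000, 0.0000, 0.0000, 1.0000]
J3: z=[0.2588, 0.9659, 0.0000] o=[0.8421, 0.0002, 0.1600] → [1.1815, -0.3166, 0.9645, 0.2588, 0.9659, 0.0000]
J4: z=[-0.9285, 0.2488, -0.2756] o=[0.7304, 0.3717, 0.8713] → [0.1063, 0.6979, 0.2719, -0.9285, 0.2488, -0.2756]
J5: z=[-0.9285, 0.2488, -0.2756] o=[0.5131, 0.4014, 1.6303] → [-0.0907, -0.0667, 0.2454, -0.9285, 0.2488, -0.2756]
q̇ = J⁺·V = [-0.9370, 0.9330, -0.7390, -0.1060, 0.6640]

-0.9370 0.9330 -0.7390 -0.1060 0.6640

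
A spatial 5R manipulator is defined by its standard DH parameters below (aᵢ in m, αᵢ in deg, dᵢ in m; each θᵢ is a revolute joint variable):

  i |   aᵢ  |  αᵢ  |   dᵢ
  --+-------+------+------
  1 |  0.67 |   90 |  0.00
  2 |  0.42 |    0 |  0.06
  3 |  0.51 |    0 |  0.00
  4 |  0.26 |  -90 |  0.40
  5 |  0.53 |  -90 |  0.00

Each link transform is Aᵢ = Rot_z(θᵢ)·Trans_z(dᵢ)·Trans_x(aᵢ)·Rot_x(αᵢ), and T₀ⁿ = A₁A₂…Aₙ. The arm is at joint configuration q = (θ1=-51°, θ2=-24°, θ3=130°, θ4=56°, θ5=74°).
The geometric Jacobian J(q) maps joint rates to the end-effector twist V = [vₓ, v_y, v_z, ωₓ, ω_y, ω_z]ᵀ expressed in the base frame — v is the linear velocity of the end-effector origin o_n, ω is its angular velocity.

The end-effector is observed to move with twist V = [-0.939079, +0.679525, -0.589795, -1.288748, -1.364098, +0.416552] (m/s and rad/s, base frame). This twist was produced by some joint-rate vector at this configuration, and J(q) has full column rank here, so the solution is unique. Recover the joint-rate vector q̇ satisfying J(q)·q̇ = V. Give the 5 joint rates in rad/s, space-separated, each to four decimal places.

-0.3500 0.4440 0.7560 0.6600 -0.8060

o_n = [0.3700, -0.3783, 0.4449]
J₁: ẑ×o_n = [0.3783, 0.3700, -0.0000], ω = ẑ
J2: z=[-0.7771, -0.6293, 0.0000] o=[0.4216, -0.5207, 0.0000] → [-0.2800, 0.3458, -0.1431, -0.7771, -0.6293, 0.0000]
J3: z=[-0.7771, -0.6293, 0.0000] o=[0.6165, -0.8566, -0.1708] → [-0.3875, 0.4785, -0.5268, -0.7771, -0.6293, 0.0000]
J4: z=[-0.7771, -0.6293, 0.0000] o=[0.5280, -0.7474, 0.3194] → [-0.0790, 0.0975, -0.3862, -0.7771, -0.6293, 0.0000]
J5: z=[-0.1945, 0.2402, -0.9511] o=[0.0615, -0.8069, 0.3998] → [0.4185, -0.2846, -0.1574, -0.1945, 0.2402, -0.9511]
q̇ = J⁺·V = [-0.3500, 0.4440, 0.7560, 0.6600, -0.8060]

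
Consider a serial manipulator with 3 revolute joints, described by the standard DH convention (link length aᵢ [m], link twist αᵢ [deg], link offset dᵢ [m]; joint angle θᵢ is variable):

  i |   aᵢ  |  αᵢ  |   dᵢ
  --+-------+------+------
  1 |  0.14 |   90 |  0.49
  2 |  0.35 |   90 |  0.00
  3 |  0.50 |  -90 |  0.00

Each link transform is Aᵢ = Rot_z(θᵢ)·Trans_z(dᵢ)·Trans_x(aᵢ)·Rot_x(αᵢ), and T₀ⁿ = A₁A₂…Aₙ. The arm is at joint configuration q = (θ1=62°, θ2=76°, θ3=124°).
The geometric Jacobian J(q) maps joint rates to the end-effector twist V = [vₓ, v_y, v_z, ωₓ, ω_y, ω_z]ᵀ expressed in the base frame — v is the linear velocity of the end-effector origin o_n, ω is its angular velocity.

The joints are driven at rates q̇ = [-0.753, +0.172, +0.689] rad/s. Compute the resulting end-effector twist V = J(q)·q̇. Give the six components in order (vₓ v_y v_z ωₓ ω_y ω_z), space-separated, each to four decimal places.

o_n = [0.4397, -0.0560, 0.5583]
J₁: ẑ×o_n = [0.0560, 0.4397, -0.0000], ω = ẑ
J2: z=[0.8829, -0.4695, 0.0000] o=[0.0657, 0.1236, 0.4900] → [-0.0321, -0.0603, 0.0170, 0.8829, -0.4695, 0.0000]
J3: z=[0.4555, 0.8567, -0.2419] o=[0.1055, 0.1984, 0.8296] → [-0.2939, 0.0427, -0.4022, 0.4555, 0.8567, -0.2419]
V = J·q̇ = [-0.2502, -0.3121, -0.2742, 0.4657, 0.5095, -0.9197]

-0.2502 -0.3121 -0.2742 0.4657 0.5095 -0.9197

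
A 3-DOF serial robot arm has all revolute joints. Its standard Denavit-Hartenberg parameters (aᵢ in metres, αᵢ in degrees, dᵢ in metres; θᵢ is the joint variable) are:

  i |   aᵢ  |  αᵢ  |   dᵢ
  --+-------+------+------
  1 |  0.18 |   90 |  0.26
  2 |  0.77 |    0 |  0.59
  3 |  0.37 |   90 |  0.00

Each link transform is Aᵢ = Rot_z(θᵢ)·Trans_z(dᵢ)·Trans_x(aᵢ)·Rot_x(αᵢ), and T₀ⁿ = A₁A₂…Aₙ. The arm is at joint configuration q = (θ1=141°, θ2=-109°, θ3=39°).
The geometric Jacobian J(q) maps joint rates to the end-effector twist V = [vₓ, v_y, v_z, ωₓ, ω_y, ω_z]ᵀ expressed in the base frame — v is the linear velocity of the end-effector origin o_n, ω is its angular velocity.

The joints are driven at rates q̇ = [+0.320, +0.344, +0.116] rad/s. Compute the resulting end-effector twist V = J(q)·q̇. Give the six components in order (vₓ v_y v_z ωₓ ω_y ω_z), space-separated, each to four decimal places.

o_n = [0.3279, 0.4937, -0.8157]
J₁: ẑ×o_n = [-0.4937, 0.3279, 0.0000], ω = ẑ
J2: z=[0.6293, 0.7771, 0.0000] o=[-0.1399, 0.1133, 0.2600] → [-0.8360, 0.6770, -0.1241, 0.6293, 0.7771, 0.0000]
J3: z=[0.6293, 0.7771, 0.0000] o=[0.4262, 0.4140, -0.4680] → [-0.2702, 0.2188, 0.1265, 0.6293, 0.7771, 0.0000]
V = J·q̇ = [-0.4769, 0.3632, -0.0280, 0.2895, 0.3575, 0.3200]

-0.4769 0.3632 -0.0280 0.2895 0.3575 0.3200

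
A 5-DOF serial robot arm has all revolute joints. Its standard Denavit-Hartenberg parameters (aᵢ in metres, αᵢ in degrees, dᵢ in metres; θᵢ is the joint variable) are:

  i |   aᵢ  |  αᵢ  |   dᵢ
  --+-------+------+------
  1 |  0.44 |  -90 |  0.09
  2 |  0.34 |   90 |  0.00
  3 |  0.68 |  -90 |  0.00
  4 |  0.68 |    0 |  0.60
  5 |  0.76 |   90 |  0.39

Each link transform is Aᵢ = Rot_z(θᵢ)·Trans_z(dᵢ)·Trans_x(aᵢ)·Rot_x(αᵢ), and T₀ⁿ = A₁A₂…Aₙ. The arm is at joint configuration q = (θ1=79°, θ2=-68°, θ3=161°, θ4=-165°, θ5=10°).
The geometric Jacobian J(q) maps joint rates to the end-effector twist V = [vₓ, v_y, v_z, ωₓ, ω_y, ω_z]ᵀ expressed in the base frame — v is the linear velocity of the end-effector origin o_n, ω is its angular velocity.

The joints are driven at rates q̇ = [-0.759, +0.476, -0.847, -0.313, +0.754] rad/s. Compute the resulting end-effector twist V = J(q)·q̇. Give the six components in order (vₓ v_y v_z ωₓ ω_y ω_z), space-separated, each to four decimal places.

0.2040 -1.0463 -0.8404 0.0816 0.7294 -1.2094

o_n = [1.1738, -0.0026, 0.8762]
J₁: ẑ×o_n = [0.0026, 1.1738, -0.0000], ω = ẑ
J2: z=[-0.9816, 0.1908, 0.0000] o=[0.0840, 0.4319, 0.0900] → [0.1500, 0.7717, 0.2186, -0.9816, 0.1908, 0.0000]
J3: z=[-0.1769, -0.9101, 0.3746] o=[0.1083, 0.5569, 0.4052] → [-0.2190, 0.4825, 1.0688, -0.1769, -0.9101, 0.3746]
J4: z=[0.9049, -0.3001, -0.3019] o=[-0.1550, 0.3628, -0.1909] → [-0.4306, -1.3667, 0.0682, 0.9049, -0.3001, -0.3019]
J5: z=[0.9049, -0.3001, -0.3019] o=[0.6111, 0.2101, 0.2697] → [-0.2462, -0.7186, -0.0236, 0.9049, -0.3001, -0.3019]
V = J·q̇ = [0.2040, -1.0463, -0.8404, 0.0816, 0.7294, -1.2094]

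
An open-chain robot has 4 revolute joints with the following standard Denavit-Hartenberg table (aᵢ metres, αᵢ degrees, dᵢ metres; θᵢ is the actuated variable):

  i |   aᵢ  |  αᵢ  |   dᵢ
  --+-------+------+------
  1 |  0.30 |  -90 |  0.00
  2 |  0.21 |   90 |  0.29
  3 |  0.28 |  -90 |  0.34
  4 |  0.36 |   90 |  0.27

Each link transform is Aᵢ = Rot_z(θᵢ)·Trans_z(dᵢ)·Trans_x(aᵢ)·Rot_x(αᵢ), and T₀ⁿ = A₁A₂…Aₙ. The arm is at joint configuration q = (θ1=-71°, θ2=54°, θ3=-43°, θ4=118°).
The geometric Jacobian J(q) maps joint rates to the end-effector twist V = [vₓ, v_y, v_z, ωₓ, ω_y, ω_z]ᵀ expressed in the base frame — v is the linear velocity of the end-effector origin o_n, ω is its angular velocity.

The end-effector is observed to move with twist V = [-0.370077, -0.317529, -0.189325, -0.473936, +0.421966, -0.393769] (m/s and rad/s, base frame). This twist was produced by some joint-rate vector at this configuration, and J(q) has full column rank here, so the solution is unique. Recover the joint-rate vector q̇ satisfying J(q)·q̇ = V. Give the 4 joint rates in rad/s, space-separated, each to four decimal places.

o_n = [0.5838, -0.4307, -0.3715]
J₁: ẑ×o_n = [0.4307, 0.5838, -0.0000], ω = ẑ
J2: z=[0.9455, 0.3256, 0.0000] o=[0.0977, -0.2837, 0.0000] → [-0.1210, 0.3513, -0.2973, 0.9455, 0.3256, 0.0000]
J3: z=[0.2634, -0.7649, 0.5878] o=[0.4121, -0.3060, -0.1699] → [0.2276, 0.1541, 0.0985, 0.2634, -0.7649, 0.5878]
J4: z=[0.8220, -0.1409, -0.5517] o=[0.3602, -0.7420, -0.1357] → [0.2050, 0.0705, 0.2874, 0.8220, -0.1409, -0.5517]
q̇ = J⁺·V = [-0.3880, 0.0330, -0.4510, -0.4700]

-0.3880 0.0330 -0.4510 -0.4700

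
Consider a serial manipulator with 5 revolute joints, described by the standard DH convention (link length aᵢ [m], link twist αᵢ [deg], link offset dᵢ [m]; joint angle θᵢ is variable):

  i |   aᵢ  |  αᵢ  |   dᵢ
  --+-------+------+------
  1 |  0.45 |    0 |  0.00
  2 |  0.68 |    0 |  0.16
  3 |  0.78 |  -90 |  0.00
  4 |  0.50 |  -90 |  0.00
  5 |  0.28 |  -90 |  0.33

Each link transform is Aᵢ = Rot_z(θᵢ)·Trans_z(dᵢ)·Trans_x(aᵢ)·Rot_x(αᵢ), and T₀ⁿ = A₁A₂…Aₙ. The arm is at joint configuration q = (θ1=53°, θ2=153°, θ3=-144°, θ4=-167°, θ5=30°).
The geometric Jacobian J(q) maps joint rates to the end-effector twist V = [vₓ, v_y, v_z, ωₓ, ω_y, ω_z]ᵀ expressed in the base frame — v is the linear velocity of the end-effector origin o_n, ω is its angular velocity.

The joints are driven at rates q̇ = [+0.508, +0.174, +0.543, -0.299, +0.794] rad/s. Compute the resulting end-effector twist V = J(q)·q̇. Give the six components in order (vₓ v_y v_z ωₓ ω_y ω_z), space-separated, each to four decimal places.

o_n = [-0.1554, 0.1110, 0.6486]
J₁: ẑ×o_n = [-0.1110, -0.1554, 0.0000], ω = ẑ
J2: z=[0.0000, 0.0000, 1.0000] o=[0.2708, 0.3594, 0.0000] → [0.2483, -0.4262, 0.0000, 0.0000, 0.0000, 1.0000]
J3: z=[0.0000, 0.0000, 1.0000] o=[-0.3404, 0.0613, 0.1600] → [-0.0497, 0.1850, 0.0000, 0.0000, 0.0000, 1.0000]
J4: z=[-0.8829, 0.4695, 0.0000] o=[0.0258, 0.7500, 0.1600] → [0.2294, 0.4314, 0.6492, -0.8829, 0.4695, 0.0000]
J5: z=[0.1056, 0.1986, 0.9744] o=[-0.2029, 0.3198, 0.2725] → [0.2781, 0.0066, -0.0315, 0.1056, 0.1986, 0.9744]
V = J·q̇ = [0.1121, -0.1764, -0.2191, 0.3479, 0.0173, 1.9986]

0.1121 -0.1764 -0.2191 0.3479 0.0173 1.9986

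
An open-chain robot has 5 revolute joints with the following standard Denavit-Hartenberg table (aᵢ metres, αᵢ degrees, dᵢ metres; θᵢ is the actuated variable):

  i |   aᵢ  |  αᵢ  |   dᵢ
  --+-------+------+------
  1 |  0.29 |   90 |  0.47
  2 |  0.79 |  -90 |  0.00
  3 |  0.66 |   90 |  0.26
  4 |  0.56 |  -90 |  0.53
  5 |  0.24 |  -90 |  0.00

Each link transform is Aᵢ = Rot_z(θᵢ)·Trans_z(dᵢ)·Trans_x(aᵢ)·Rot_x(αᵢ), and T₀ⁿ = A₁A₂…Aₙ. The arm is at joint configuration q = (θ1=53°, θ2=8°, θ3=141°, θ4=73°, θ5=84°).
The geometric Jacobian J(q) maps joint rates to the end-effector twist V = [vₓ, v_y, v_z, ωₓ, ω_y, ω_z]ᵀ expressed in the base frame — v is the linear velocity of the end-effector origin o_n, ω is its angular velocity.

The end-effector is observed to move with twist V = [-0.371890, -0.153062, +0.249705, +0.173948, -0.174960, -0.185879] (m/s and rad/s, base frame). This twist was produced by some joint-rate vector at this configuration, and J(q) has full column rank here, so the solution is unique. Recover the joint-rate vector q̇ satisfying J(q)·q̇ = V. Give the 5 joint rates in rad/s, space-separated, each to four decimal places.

0.2140 0.5490 -0.3110 0.1800 -0.2740

o_n = [-0.2975, 0.8505, 1.3271]
J₁: ẑ×o_n = [-0.8505, -0.2975, 0.0000], ω = ẑ
J2: z=[0.7986, -0.6018, 0.0000] o=[0.1745, 0.2316, 0.4700] → [-0.5158, -0.6845, 0.2102, 0.7986, -0.6018, 0.0000]
J3: z=[-0.0838, -0.1111, 0.9903] o=[0.6453, 0.8564, 0.5799] → [-0.0772, -0.8710, -0.1043, -0.0838, -0.1111, 0.9903]
J4: z=[-0.2456, 0.9654, 0.0876] o=[-0.0138, 0.6718, 0.7660] → [0.5260, 0.1130, 0.2299, -0.2456, 0.9654, 0.0876]
J5: z=[0.8991, 0.1931, 0.3930] o=[-0.3470, 1.0853, 1.3251] → [0.0927, 0.0176, -0.2207, 0.8991, 0.1931, 0.3930]
q̇ = J⁺·V = [0.2140, 0.5490, -0.3110, 0.1800, -0.2740]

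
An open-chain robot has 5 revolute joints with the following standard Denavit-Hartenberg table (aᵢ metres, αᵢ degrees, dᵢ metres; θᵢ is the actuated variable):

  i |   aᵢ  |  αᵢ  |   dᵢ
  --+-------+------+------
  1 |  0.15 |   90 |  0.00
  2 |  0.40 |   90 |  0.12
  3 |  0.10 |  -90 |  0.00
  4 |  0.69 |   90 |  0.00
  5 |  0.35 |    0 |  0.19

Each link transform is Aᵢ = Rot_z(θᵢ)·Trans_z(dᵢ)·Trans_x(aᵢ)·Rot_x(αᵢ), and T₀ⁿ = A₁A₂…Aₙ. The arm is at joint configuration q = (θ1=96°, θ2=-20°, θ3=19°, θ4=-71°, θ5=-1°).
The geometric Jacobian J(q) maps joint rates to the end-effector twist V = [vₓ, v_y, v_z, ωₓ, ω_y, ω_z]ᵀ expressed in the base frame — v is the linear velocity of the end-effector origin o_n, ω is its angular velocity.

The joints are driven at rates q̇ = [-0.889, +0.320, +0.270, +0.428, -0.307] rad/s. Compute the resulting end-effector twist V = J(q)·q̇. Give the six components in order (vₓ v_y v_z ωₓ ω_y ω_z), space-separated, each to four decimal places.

o_n = [0.1556, 0.4189, -1.2033]
J₁: ẑ×o_n = [-0.4189, 0.1556, 0.0000], ω = ẑ
J2: z=[0.9945, 0.1045, 0.0000] o=[-0.0157, 0.1492, 0.0000] → [-0.1258, 1.1967, 0.2503, 0.9945, 0.1045, 0.0000]
J3: z=[0.0358, -0.3401, -0.9397] o=[0.0644, 0.5355, -0.1368] → [0.2532, -0.0476, 0.0269, 0.0358, -0.3401, -0.9397]
J4: z=[0.9723, -0.2054, 0.1114] o=[0.0875, 0.6273, -0.1691] → [0.2357, 1.0131, -0.1886, 0.9723, -0.2054, 0.1114]
J5: z=[-0.2067, -0.9784, -0.0002] o=[0.1627, 0.6115, -0.8549] → [0.3409, -0.0720, 0.0329, -0.2067, -0.9784, -0.0002]
V = J·q̇ = [0.3967, 0.6875, -0.0035, 0.8075, 0.1541, -1.0950]

0.3967 0.6875 -0.0035 0.8075 0.1541 -1.0950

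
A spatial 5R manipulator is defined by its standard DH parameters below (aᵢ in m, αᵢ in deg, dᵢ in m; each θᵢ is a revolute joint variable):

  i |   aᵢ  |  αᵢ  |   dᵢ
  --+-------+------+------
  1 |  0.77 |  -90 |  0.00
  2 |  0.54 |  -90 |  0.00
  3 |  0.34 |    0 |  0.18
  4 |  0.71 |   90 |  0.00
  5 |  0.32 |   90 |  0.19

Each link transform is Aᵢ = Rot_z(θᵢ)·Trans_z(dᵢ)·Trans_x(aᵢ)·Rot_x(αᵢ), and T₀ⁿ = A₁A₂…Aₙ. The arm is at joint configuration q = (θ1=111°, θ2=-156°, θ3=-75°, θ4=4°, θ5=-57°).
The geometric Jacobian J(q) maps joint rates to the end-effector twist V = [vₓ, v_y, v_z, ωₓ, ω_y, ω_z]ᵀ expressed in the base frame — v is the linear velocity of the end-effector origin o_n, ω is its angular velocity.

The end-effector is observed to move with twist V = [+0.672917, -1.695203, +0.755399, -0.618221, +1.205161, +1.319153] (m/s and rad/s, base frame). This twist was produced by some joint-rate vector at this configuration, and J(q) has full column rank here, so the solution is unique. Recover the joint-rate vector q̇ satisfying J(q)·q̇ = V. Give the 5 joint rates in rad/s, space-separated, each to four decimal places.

o_n = [-1.1670, -0.3821, 0.2187]
J₁: ẑ×o_n = [0.3821, -1.1670, 0.0000], ω = ẑ
J2: z=[-0.9336, -0.3584, 0.0000] o=[-0.2759, 0.7189, 0.0000] → [-0.0784, 0.2042, 0.7085, -0.9336, -0.3584, 0.0000]
J3: z=[-0.1458, 0.3797, 0.9135] o=[-0.0992, 0.2583, 0.2196] → [0.5847, -0.9756, 0.4988, -0.1458, 0.3797, 0.9135]
J4: z=[-0.1458, 0.3797, 0.9135] o=[-0.4032, 0.1339, 0.4199] → [0.3950, -0.7271, 0.3652, -0.1458, 0.3797, 0.9135]
J5: z=[-0.6135, 0.6897, -0.3846] o=[-0.9542, -0.3038, 0.5139] → [-0.2337, -0.0993, 0.1948, -0.6135, 0.6897, -0.3846]
q̇ = J⁺·V = [0.2100, -0.1230, 0.8380, 0.7230, 0.8240]

0.2100 -0.1230 0.8380 0.7230 0.8240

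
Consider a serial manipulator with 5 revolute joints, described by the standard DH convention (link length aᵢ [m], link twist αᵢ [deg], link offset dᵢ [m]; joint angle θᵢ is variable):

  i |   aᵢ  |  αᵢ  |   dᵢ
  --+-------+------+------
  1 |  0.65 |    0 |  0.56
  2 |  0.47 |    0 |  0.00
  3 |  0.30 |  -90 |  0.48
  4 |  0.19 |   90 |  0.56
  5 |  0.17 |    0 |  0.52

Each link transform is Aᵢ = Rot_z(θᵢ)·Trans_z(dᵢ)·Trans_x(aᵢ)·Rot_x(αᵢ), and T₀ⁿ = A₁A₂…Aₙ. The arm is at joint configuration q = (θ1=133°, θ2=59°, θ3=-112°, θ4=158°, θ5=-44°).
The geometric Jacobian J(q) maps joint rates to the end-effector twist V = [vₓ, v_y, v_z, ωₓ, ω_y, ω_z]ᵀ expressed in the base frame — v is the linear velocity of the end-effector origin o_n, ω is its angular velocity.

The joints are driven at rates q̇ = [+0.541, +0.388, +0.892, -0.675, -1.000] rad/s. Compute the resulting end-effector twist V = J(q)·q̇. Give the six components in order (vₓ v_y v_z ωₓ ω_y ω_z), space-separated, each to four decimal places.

o_n = [-1.3026, 0.6565, 0.4409]
J₁: ẑ×o_n = [-0.6565, -1.3026, 0.0000], ω = ẑ
J2: z=[0.0000, 0.0000, 1.0000] o=[-0.4433, 0.4754, 0.5600] → [-0.1811, -0.8593, 0.0000, 0.0000, 0.0000, 1.0000]
J3: z=[0.0000, 0.0000, 1.0000] o=[-0.9030, 0.3777, 0.5600] → [-0.2789, -0.3996, 0.0000, 0.0000, 0.0000, 1.0000]
J4: z=[-0.9848, 0.1736, 0.0000] o=[-0.8509, 0.6731, 1.0400] → [-0.1040, -0.5900, 0.0948, -0.9848, 0.1736, 0.0000]
J5: z=[0.0650, 0.3689, -0.9272] o=[-1.4330, 0.5969, 0.9688] → [-0.1394, -0.0866, -0.0442, 0.0650, 0.3689, -0.9272]
V = J·q̇ = [-0.4645, -0.9096, -0.0197, 0.5997, -0.4861, 2.7482]

-0.4645 -0.9096 -0.0197 0.5997 -0.4861 2.7482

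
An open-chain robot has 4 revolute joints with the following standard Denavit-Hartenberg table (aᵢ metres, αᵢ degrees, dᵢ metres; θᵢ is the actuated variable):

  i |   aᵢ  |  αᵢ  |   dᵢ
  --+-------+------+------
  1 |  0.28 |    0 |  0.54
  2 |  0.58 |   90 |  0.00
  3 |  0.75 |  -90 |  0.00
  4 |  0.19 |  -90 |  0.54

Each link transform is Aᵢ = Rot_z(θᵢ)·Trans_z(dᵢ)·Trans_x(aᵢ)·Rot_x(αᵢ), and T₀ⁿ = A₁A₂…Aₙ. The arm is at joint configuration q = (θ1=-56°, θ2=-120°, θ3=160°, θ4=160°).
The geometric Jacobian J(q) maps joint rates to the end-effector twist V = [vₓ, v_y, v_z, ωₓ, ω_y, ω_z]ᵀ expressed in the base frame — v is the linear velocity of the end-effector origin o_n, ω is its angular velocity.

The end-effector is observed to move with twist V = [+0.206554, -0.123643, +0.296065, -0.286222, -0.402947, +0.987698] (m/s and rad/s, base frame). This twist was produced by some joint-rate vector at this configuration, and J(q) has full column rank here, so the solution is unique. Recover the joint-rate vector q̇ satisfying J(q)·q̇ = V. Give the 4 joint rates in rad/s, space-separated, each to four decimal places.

0.0580 0.0680 -0.3820 -0.9170

o_n = [0.3024, -0.2871, 0.2280]
J₁: ẑ×o_n = [0.2871, 0.3024, -0.0000], ω = ẑ
J2: z=[0.0000, 0.0000, 1.0000] o=[0.1566, -0.2321, 0.5400] → [0.0549, 0.1459, -0.0000, 0.0000, 0.0000, 1.0000]
J3: z=[-0.0698, 0.9976, 0.0000] o=[-0.4220, -0.2726, 0.5400] → [-0.3112, -0.0218, -0.7217, -0.0698, 0.9976, 0.0000]
J4: z=[0.3412, 0.0239, -0.9397] o=[0.2810, -0.2234, 0.7965] → [-0.0734, 0.1738, -0.0222, 0.3412, 0.0239, -0.9397]
q̇ = J⁺·V = [0.0580, 0.0680, -0.3820, -0.9170]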